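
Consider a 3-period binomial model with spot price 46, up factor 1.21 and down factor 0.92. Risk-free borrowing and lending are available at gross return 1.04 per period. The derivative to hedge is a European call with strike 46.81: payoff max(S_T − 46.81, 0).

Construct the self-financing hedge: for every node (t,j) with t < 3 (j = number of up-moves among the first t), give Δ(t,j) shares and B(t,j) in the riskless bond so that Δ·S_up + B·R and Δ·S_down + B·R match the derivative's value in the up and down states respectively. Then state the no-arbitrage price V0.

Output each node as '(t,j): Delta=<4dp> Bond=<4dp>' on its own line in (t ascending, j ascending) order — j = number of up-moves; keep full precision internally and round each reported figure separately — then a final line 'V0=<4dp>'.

The replicating-portfolio and risk-neutral prices coincide; use p* = (1.04−0.92)/(1.21−0.92) = 0.4138 for the latter.
Terminal values V(3,·): V(3,0)=0.0000, V(3,1)=0.3006, V(3,2)=15.1507, V(3,3)=34.6818
(2,0): S=38.9344. Δ = (V_up−V_dn)/(S_up−S_dn) = (0.3006−0.0000)/(47.1106−35.8196) = 0.0266. V = [p*·0.3006 + (1−p*)·0.0000]/1.04 = 0.1196. B = V − Δ·S = -0.9170.
(2,1): S=51.2072. Δ = (V_up−V_dn)/(S_up−S_dn) = (15.1507−0.3006)/(61.9607−47.1106) = 1.0000. V = [p*·15.1507 + (1−p*)·0.3006]/1.04 = 6.1976. B = V − Δ·S = -45.0096.
(2,2): S=67.3486. Δ = (V_up−V_dn)/(S_up−S_dn) = (34.6818−15.1507)/(81.4918−61.9607) = 1.0000. V = [p*·34.6818 + (1−p*)·15.1507]/1.04 = 22.3390. B = V − Δ·S = -45.0096.
(1,0): S=42.3200. Δ = (V_up−V_dn)/(S_up−S_dn) = (6.1976−0.1196)/(51.2072−38.9344) = 0.4952. V = [p*·6.1976 + (1−p*)·0.1196]/1.04 = 2.5333. B = V − Δ·S = -18.4252.
(1,1): S=55.6600. Δ = (V_up−V_dn)/(S_up−S_dn) = (22.3390−6.1976)/(67.3486−51.2072) = 1.0000. V = [p*·22.3390 + (1−p*)·6.1976]/1.04 = 12.3815. B = V − Δ·S = -43.2785.
(0,0): S=46.0000. Δ = (V_up−V_dn)/(S_up−S_dn) = (12.3815−2.5333)/(55.6600−42.3200) = 0.7382. V = [p*·12.3815 + (1−p*)·2.5333]/1.04 = 6.3543. B = V − Δ·S = -27.6051.
Check: Δ(0,0)·S0 + B(0,0) = 6.3543 = V0.

(0,0): Delta=0.7382 Bond=-27.6051
(1,0): Delta=0.4952 Bond=-18.4252
(1,1): Delta=1.0000 Bond=-43.2785
(2,0): Delta=0.0266 Bond=-0.9170
(2,1): Delta=1.0000 Bond=-45.0096
(2,2): Delta=1.0000 Bond=-45.0096
V0=6.3543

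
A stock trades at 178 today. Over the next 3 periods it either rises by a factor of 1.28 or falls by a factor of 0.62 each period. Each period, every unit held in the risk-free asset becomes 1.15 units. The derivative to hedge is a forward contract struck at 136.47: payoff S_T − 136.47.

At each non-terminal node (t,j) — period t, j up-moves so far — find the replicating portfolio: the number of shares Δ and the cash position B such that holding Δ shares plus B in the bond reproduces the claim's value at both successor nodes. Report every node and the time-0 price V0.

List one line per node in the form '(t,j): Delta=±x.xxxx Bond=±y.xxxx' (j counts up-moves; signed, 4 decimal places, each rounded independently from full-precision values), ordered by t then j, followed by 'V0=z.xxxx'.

(0,0): Delta=1.0000 Bond=-89.7312
(1,0): Delta=1.0000 Bond=-103.1909
(1,1): Delta=1.0000 Bond=-103.1909
(2,0): Delta=1.0000 Bond=-118.6696
(2,1): Delta=1.0000 Bond=-118.6696
(2,2): Delta=1.0000 Bond=-118.6696
V0=88.2688

No-arbitrage ⇒ martingale measure with p* = (R−d)/(u−d) = 0.8030.
Payoff layer (t=3): V(3,0)=-94.0476, V(3,1)=-48.8883, V(3,2)=44.3438, V(3,3)=236.8231
Node (2,0) S=68.4232: V=(p*·-48.8883+(1−p*)·-94.0476)/1.15=-50.2464; Δ=(-48.8883−-94.0476)/(87.5817−42.4224)=1.0000; B=V−Δ·S=-118.6696
Node (2,1) S=141.2608: V=(p*·44.3438+(1−p*)·-48.8883)/1.15=22.5912; Δ=(44.3438−-48.8883)/(180.8138−87.5817)=1.0000; B=V−Δ·S=-118.6696
Node (2,2) S=291.6352: V=(p*·236.8231+(1−p*)·44.3438)/1.15=172.9656; Δ=(236.8231−44.3438)/(373.2931−180.8138)=1.0000; B=V−Δ·S=-118.6696
Node (1,0) S=110.3600: V=(p*·22.5912+(1−p*)·-50.2464)/1.15=7.1691; Δ=(22.5912−-50.2464)/(141.2608−68.4232)=1.0000; B=V−Δ·S=-103.1909
Node (1,1) S=227.8400: V=(p*·172.9656+(1−p*)·22.5912)/1.15=124.6491; Δ=(172.9656−22.5912)/(291.6352−141.2608)=1.0000; B=V−Δ·S=-103.1909
Node (0,0) S=178.0000: V=(p*·124.6491+(1−p*)·7.1691)/1.15=88.2688; Δ=(124.6491−7.1691)/(227.8400−110.3600)=1.0000; B=V−Δ·S=-89.7312
The time-0 hedge costs 88.2688, which is the no-arbitrage price.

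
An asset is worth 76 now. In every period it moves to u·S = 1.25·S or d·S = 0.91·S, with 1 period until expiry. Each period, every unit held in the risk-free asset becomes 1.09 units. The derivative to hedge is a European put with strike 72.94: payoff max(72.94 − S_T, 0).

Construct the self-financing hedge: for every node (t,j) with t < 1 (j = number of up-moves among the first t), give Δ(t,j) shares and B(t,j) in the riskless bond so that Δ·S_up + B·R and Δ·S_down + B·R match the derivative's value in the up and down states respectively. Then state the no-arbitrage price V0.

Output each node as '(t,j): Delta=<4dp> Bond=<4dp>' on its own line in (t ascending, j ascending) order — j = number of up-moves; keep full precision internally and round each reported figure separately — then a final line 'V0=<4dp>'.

(0,0): Delta=-0.1463 Bond=12.7496
V0=1.6319

No-arbitrage ⇒ martingale measure with p* = (R−d)/(u−d) = 0.5294.
Payoff layer (t=1): V(1,0)=3.7800, V(1,1)=0.0000
Node (0,0) S=76.0000: V=(p*·0.0000+(1−p*)·3.7800)/1.09=1.6319; Δ=(0.0000−3.7800)/(95.0000−69.1600)=-0.1463; B=V−Δ·S=12.7496
Each (Δ,B) replicates both successor values, so the strategy is self-financing and V0 is arbitrage-free.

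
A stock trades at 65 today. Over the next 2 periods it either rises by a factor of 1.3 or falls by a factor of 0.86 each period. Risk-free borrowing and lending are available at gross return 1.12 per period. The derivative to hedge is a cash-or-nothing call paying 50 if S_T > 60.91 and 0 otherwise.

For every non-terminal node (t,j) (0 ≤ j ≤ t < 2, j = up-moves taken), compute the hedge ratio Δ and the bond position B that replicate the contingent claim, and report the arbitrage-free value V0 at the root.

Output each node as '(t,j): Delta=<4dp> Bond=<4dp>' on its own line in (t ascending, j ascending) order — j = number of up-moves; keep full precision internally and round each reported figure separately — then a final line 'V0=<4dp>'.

Under the risk-neutral measure, an up-move has probability p* = (R−d)/(u−d) = 0.5909 and values discount at R = 1.12.
Payoff layer (t=2): V(2,0)=0.0000, V(2,1)=50.0000, V(2,2)=50.0000
  t=1,j=0: stock 55.9000 → up 72.6700 (V=50.0000), down 48.0740 (V=0.0000). Price 26.3799; hedge Δ=2.0329, bond B=-87.2565.
  t=1,j=1: stock 84.5000 → up 109.8500 (V=50.0000), down 72.6700 (V=50.0000). Price 44.6429; hedge Δ=0.0000, bond B=44.6429.
  t=0,j=0: stock 65.0000 → up 84.5000 (V=44.6429), down 55.9000 (V=26.3799). Price 33.1890; hedge Δ=0.6386, bond B=-8.3178.
Check: Δ(0,0)·S0 + B(0,0) = 33.1890 = V0.

(0,0): Delta=0.6386 Bond=-8.3178
(1,0): Delta=2.0329 Bond=-87.2565
(1,1): Delta=0.0000 Bond=44.6429
V0=33.1890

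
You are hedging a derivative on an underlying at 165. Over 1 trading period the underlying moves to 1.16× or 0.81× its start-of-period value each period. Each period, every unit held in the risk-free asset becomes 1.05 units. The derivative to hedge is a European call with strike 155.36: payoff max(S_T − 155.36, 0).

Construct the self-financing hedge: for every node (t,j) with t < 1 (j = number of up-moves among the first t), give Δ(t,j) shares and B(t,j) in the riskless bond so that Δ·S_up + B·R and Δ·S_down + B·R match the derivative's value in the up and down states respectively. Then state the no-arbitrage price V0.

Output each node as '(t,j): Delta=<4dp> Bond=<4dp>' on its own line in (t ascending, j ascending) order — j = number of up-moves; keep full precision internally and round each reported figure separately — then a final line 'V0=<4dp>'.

No-arbitrage ⇒ martingale measure with p* = (R−d)/(u−d) = 0.6857.
Terminal payoffs: V(1,0)=0.0000, V(1,1)=36.0400
  t=0,j=0: stock 165.0000 → up 191.4000 (V=36.0400), down 133.6500 (V=0.0000). Price 23.5363; hedge Δ=0.6241, bond B=-79.4351.
Each (Δ,B) replicates both successor values, so the strategy is self-financing and V0 is arbitrage-free.

(0,0): Delta=0.6241 Bond=-79.4351
V0=23.5363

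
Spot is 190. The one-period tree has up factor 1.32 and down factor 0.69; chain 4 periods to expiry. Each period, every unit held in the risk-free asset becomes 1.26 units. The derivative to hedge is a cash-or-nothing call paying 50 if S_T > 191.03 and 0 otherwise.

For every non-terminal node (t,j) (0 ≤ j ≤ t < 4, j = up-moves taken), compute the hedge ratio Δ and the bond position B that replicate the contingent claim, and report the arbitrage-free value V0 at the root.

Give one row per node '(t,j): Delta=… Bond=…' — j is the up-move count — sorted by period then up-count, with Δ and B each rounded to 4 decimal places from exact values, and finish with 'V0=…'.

(0,0): Delta=0.0488 Bond=9.6108
(1,0): Delta=0.3121 Bond=-22.4097
(1,1): Delta=0.0344 Bond=15.7432
(2,0): Delta=0.0000 Bond=0.0000
(2,1): Delta=0.3293 Bond=-31.2084
(2,2): Delta=0.0181 Bond=25.2095
(3,0): Delta=0.0000 Bond=0.0000
(3,1): Delta=0.0000 Bond=0.0000
(3,2): Delta=0.3474 Bond=-43.4618
(3,3): Delta=0.0000 Bond=39.6825
V0=18.8901

Under the risk-neutral measure, an up-move has probability p* = (R−d)/(u−d) = 0.9048 and values discount at R = 1.26.
Payoff layer (t=4): V(4,0)=0.0000, V(4,1)=0.0000, V(4,2)=0.0000, V(4,3)=50.0000, V(4,4)=50.0000
Node (3,0) S=62.4167: V=(p*·0.0000+(1−p*)·0.0000)/1.26=0.0000; Δ=(0.0000−0.0000)/(82.3901−43.0675)=0.0000; B=V−Δ·S=0.0000
Node (3,1) S=119.4059: V=(p*·0.0000+(1−p*)·0.0000)/1.26=0.0000; Δ=(0.0000−0.0000)/(157.6158−82.3901)=0.0000; B=V−Δ·S=0.0000
Node (3,2) S=228.4286: V=(p*·50.0000+(1−p*)·0.0000)/1.26=35.9033; Δ=(50.0000−0.0000)/(301.5258−157.6158)=0.3474; B=V−Δ·S=-43.4618
Node (3,3) S=436.9939: V=(p*·50.0000+(1−p*)·50.0000)/1.26=39.6825; Δ=(50.0000−50.0000)/(576.8320−301.5258)=0.0000; B=V−Δ·S=39.6825
Node (2,0) S=90.4590: V=(p*·0.0000+(1−p*)·0.0000)/1.26=0.0000; Δ=(0.0000−0.0000)/(119.4059−62.4167)=0.0000; B=V−Δ·S=0.0000
Node (2,1) S=173.0520: V=(p*·35.9033+(1−p*)·0.0000)/1.26=25.7809; Δ=(35.9033−0.0000)/(228.4286−119.4059)=0.3293; B=V−Δ·S=-31.2084
Node (2,2) S=331.0560: V=(p*·39.6825+(1−p*)·35.9033)/1.26=31.2084; Δ=(39.6825−35.9033)/(436.9939−228.4286)=0.0181; B=V−Δ·S=25.2095
Node (1,0) S=131.1000: V=(p*·25.7809+(1−p*)·0.0000)/1.26=18.5123; Δ=(25.7809−0.0000)/(173.0520−90.4590)=0.3121; B=V−Δ·S=-22.4097
Node (1,1) S=250.8000: V=(p*·31.2084+(1−p*)·25.7809)/1.26=24.3583; Δ=(31.2084−25.7809)/(331.0560−173.0520)=0.0344; B=V−Δ·S=15.7432
Node (0,0) S=190.0000: V=(p*·24.3583+(1−p*)·18.5123)/1.26=18.8901; Δ=(24.3583−18.5123)/(250.8000−131.1000)=0.0488; B=V−Δ·S=9.6108
Root portfolio cost Δ·190+B reproduces V0=18.8901.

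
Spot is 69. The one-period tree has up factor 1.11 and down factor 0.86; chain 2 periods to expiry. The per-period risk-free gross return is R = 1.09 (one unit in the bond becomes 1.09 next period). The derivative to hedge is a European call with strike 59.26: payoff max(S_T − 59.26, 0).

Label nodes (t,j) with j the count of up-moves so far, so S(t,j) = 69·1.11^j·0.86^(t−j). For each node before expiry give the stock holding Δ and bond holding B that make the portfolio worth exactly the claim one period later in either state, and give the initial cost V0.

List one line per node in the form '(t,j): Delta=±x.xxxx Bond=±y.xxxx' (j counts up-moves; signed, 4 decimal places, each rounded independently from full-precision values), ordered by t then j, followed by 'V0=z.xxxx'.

Since d<R<u, set p* = (R−d)/(u−d) = 0.9200; price each node as the discounted p*-expectation of its children.
Terminal payoffs: V(2,0)=0.0000, V(2,1)=6.6074, V(2,2)=25.7549
  t=1,j=0: stock 59.3400 → up 65.8674 (V=6.6074), down 51.0324 (V=0.0000). Price 5.5769; hedge Δ=0.4454, bond B=-20.8527.
  t=1,j=1: stock 76.5900 → up 85.0149 (V=25.7549), down 65.8674 (V=6.6074). Price 22.2230; hedge Δ=1.0000, bond B=-54.3670.
  t=0,j=0: stock 69.0000 → up 76.5900 (V=22.2230), down 59.3400 (V=5.5769). Price 19.1664; hedge Δ=0.9650, bond B=-47.4182.
The time-0 hedge costs 19.1664, which is the no-arbitrage price.

(0,0): Delta=0.9650 Bond=-47.4182
(1,0): Delta=0.4454 Bond=-20.8527
(1,1): Delta=1.0000 Bond=-54.3670
V0=19.1664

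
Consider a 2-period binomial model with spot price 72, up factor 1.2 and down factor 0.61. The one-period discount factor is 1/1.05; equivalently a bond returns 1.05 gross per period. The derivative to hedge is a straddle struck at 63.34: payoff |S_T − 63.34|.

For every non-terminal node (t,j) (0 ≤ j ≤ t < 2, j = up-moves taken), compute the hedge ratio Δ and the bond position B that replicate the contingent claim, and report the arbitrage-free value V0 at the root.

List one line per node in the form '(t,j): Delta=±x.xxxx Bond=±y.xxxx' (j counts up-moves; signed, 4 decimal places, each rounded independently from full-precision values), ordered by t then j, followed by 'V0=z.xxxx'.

(0,0): Delta=0.3489 Bond=1.0270
(1,0): Delta=-1.0000 Bond=60.3238
(1,1): Delta=0.5827 Bond=-19.1190
V0=26.1507

Risk-neutral probability p* = (R−d)/(u−d) = (1.05−0.61)/(1.2−0.61) = 0.7458.
Terminal payoffs: V(2,0)=36.5488, V(2,1)=10.6360, V(2,2)=40.3400
Node (1,0) S=43.9200: V=(p*·10.6360+(1−p*)·36.5488)/1.05=16.4038; Δ=(10.6360−36.5488)/(52.7040−26.7912)=-1.0000; B=V−Δ·S=60.3238
Node (1,1) S=86.4000: V=(p*·40.3400+(1−p*)·10.6360)/1.05=31.2268; Δ=(40.3400−10.6360)/(103.6800−52.7040)=0.5827; B=V−Δ·S=-19.1190
Node (0,0) S=72.0000: V=(p*·31.2268+(1−p*)·16.4038)/1.05=26.1507; Δ=(31.2268−16.4038)/(86.4000−43.9200)=0.3489; B=V−Δ·S=1.0270
Self-financing check: at every node Δ·S+B equals the discounted successor values.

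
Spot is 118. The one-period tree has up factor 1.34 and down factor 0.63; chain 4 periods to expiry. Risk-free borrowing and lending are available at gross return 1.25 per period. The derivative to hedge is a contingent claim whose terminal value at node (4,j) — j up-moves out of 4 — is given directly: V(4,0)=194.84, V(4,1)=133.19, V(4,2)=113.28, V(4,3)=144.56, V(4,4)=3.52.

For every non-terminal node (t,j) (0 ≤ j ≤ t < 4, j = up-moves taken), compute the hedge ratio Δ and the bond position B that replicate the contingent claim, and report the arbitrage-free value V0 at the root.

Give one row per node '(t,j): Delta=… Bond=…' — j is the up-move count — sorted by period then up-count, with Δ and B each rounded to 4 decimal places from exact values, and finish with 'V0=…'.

Risk-neutral probability p* = (R−d)/(u−d) = (1.25−0.63)/(1.34−0.63) = 0.8732.
Terminal values V(4,·): V(4,0)=194.8400, V(4,1)=133.1900, V(4,2)=113.2800, V(4,3)=144.5600, V(4,4)=3.5200
Node (3,0) S=29.5055: V=(p*·133.1900+(1−p*)·194.8400)/1.25=112.8038; Δ=(133.1900−194.8400)/(39.5374−18.5885)=-2.9429; B=V−Δ·S=199.6348
Node (3,1) S=62.7578: V=(p*·113.2800+(1−p*)·133.1900)/1.25=92.6430; Δ=(113.2800−133.1900)/(84.0955−39.5374)=-0.4468; B=V−Δ·S=120.6853
Node (3,2) S=133.4849: V=(p*·144.5600+(1−p*)·113.2800)/1.25=112.4759; Δ=(144.5600−113.2800)/(178.8698−84.0955)=0.3300; B=V−Δ·S=68.4196
Node (3,3) S=283.9203: V=(p*·3.5200+(1−p*)·144.5600)/1.25=17.1186; Δ=(3.5200−144.5600)/(380.4532−178.8698)=-0.6997; B=V−Δ·S=215.7665
Node (2,0) S=46.8342: V=(p*·92.6430+(1−p*)·112.8038)/1.25=76.1589; Δ=(92.6430−112.8038)/(62.7578−29.5055)=-0.6063; B=V−Δ·S=104.5544
Node (2,1) S=99.6156: V=(p*·112.4759+(1−p*)·92.6430)/1.25=87.9695; Δ=(112.4759−92.6430)/(133.4849−62.7578)=0.2804; B=V−Δ·S=60.0359
Node (2,2) S=211.8808: V=(p*·17.1186+(1−p*)·112.4759)/1.25=23.3650; Δ=(17.1186−112.4759)/(283.9203−133.4849)=-0.6339; B=V−Δ·S=157.6710
Node (1,0) S=74.3400: V=(p*·87.9695+(1−p*)·76.1589)/1.25=69.1779; Δ=(87.9695−76.1589)/(99.6156−46.8342)=0.2238; B=V−Δ·S=52.5432
Node (1,1) S=158.1200: V=(p*·23.3650+(1−p*)·87.9695)/1.25=25.2434; Δ=(23.3650−87.9695)/(211.8808−99.6156)=-0.5755; B=V−Δ·S=116.2358
Node (0,0) S=118.0000: V=(p*·25.2434+(1−p*)·69.1779)/1.25=24.6501; Δ=(25.2434−69.1779)/(158.1200−74.3400)=-0.5244; B=V−Δ·S=86.5297
Check: Δ(0,0)·S0 + B(0,0) = 24.6501 = V0.

(0,0): Delta=-0.5244 Bond=86.5297
(1,0): Delta=0.2238 Bond=52.5432
(1,1): Delta=-0.5755 Bond=116.2358
(2,0): Delta=-0.6063 Bond=104.5544
(2,1): Delta=0.2804 Bond=60.0359
(2,2): Delta=-0.6339 Bond=157.6710
(3,0): Delta=-2.9429 Bond=199.6348
(3,1): Delta=-0.4468 Bond=120.6853
(3,2): Delta=0.3300 Bond=68.4196
(3,3): Delta=-0.6997 Bond=215.7665
V0=24.6501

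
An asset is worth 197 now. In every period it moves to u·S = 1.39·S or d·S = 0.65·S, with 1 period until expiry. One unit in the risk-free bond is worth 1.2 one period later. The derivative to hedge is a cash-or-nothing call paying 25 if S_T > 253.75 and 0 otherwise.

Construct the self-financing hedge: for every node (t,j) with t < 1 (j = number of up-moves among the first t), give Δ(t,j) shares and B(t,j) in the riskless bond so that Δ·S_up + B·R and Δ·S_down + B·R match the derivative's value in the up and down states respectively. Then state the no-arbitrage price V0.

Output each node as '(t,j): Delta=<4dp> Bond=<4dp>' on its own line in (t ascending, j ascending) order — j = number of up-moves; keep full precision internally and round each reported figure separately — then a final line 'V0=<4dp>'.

No-arbitrage ⇒ martingale measure with p* = (R−d)/(u−d) = 0.7432.
At expiry t=1: V(1,0)=0.0000, V(1,1)=25.0000
(0,0): S=197.0000. Δ = (V_up−V_dn)/(S_up−S_dn) = (25.0000−0.0000)/(273.8300−128.0500) = 0.1715. V = [p*·25.0000 + (1−p*)·0.0000]/1.2 = 15.4842. B = V − Δ·S = -18.2995.
The time-0 hedge costs 15.4842, which is the no-arbitrage price.

(0,0): Delta=0.1715 Bond=-18.2995
V0=15.4842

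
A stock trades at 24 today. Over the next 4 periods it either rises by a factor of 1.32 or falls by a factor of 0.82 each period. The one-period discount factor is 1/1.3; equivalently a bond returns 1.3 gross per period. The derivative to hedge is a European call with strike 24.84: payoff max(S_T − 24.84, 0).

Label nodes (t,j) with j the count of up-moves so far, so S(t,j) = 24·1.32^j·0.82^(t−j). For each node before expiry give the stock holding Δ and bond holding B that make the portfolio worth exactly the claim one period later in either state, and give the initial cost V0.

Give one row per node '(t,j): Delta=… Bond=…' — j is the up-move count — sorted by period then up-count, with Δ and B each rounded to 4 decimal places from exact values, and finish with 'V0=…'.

(0,0): Delta=0.9987 Bond=-8.6652
(1,0): Delta=0.9653 Bond=-10.6078
(1,1): Delta=0.9996 Bond=-11.2922
(2,0): Delta=0.3000 Bond=-3.0539
(2,1): Delta=0.9825 Bond=-14.2375
(2,2): Delta=1.0000 Bond=-14.6982
(3,0): Delta=0.0000 Bond=0.0000
(3,1): Delta=0.3078 Bond=-4.1355
(3,2): Delta=1.0000 Bond=-19.1077
(3,3): Delta=1.0000 Bond=-19.1077
V0=15.3035

The replicating-portfolio and risk-neutral prices coincide; use p* = (1.3−0.82)/(1.32−0.82) = 0.9600 for the latter.
At expiry t=4: V(4,0)=0.0000, V(4,1)=0.0000, V(4,2)=3.2782, V(4,3)=20.4234, V(4,4)=48.0230
(3,0): S=13.2328. Δ = (V_up−V_dn)/(S_up−S_dn) = (0.0000−0.0000)/(17.4673−10.8509) = 0.0000. V = [p*·0.0000 + (1−p*)·0.0000]/1.3 = 0.0000. B = V − Δ·S = 0.0000.
(3,1): S=21.3016. Δ = (V_up−V_dn)/(S_up−S_dn) = (3.2782−0.0000)/(28.1182−17.4673) = 0.3078. V = [p*·3.2782 + (1−p*)·0.0000]/1.3 = 2.4208. B = V − Δ·S = -4.1355.
(3,2): S=34.2904. Δ = (V_up−V_dn)/(S_up−S_dn) = (20.4234−3.2782)/(45.2634−28.1182) = 1.0000. V = [p*·20.4234 + (1−p*)·3.2782]/1.3 = 15.1827. B = V − Δ·S = -19.1077.
(3,3): S=55.1992. Δ = (V_up−V_dn)/(S_up−S_dn) = (48.0230−20.4234)/(72.8630−45.2634) = 1.0000. V = [p*·48.0230 + (1−p*)·20.4234]/1.3 = 36.0915. B = V − Δ·S = -19.1077.
(2,0): S=16.1376. Δ = (V_up−V_dn)/(S_up−S_dn) = (2.4208−0.0000)/(21.3016−13.2328) = 0.3000. V = [p*·2.4208 + (1−p*)·0.0000]/1.3 = 1.7877. B = V − Δ·S = -3.0539.
(2,1): S=25.9776. Δ = (V_up−V_dn)/(S_up−S_dn) = (15.1827−2.4208)/(34.2904−21.3016) = 0.9825. V = [p*·15.1827 + (1−p*)·2.4208]/1.3 = 11.2864. B = V − Δ·S = -14.2375.
(2,2): S=41.8176. Δ = (V_up−V_dn)/(S_up−S_dn) = (36.0915−15.1827)/(55.1992−34.2904) = 1.0000. V = [p*·36.0915 + (1−p*)·15.1827]/1.3 = 27.1194. B = V − Δ·S = -14.6982.
(1,0): S=19.6800. Δ = (V_up−V_dn)/(S_up−S_dn) = (11.2864−1.7877)/(25.9776−16.1376) = 0.9653. V = [p*·11.2864 + (1−p*)·1.7877]/1.3 = 8.3895. B = V − Δ·S = -10.6078.
(1,1): S=31.6800. Δ = (V_up−V_dn)/(S_up−S_dn) = (27.1194−11.2864)/(41.8176−25.9776) = 0.9996. V = [p*·27.1194 + (1−p*)·11.2864]/1.3 = 20.3739. B = V − Δ·S = -11.2922.
(0,0): S=24.0000. Δ = (V_up−V_dn)/(S_up−S_dn) = (20.3739−8.3895)/(31.6800−19.6800) = 0.9987. V = [p*·20.3739 + (1−p*)·8.3895]/1.3 = 15.3035. B = V − Δ·S = -8.6652.
Root portfolio cost Δ·24+B reproduces V0=15.3035.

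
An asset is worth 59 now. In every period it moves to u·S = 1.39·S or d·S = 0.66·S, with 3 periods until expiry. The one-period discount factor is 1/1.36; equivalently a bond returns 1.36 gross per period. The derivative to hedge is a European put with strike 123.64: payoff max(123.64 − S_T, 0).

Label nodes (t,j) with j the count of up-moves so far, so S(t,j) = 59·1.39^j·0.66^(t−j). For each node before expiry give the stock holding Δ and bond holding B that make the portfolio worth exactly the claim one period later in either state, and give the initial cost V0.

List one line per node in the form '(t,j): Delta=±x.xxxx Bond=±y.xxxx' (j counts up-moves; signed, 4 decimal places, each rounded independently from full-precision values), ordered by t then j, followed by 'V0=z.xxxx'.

Under the risk-neutral measure, an up-move has probability p* = (R−d)/(u−d) = 0.9589 and values discount at R = 1.36.
Terminal payoffs: V(3,0)=106.6777, V(3,1)=87.9164, V(3,2)=48.4040, V(3,3)=0.0000
  t=2,j=0: stock 25.7004 → up 35.7236 (V=87.9164), down 16.9623 (V=106.6777). Price 65.2114; hedge Δ=-1.0000, bond B=90.9118.
  t=2,j=1: stock 54.1266 → up 75.2360 (V=48.4040), down 35.7236 (V=87.9164). Price 36.7852; hedge Δ=-1.0000, bond B=90.9118.
  t=2,j=2: stock 113.9939 → up 158.4515 (V=0.0000), down 75.2360 (V=48.4040). Price 1.4627; hedge Δ=-0.5817, bond B=67.7695.
  t=1,j=0: stock 38.9400 → up 54.1266 (V=36.7852), down 25.7004 (V=65.2114). Price 27.9069; hedge Δ=-1.0000, bond B=66.8469.
  t=1,j=1: stock 82.0100 → up 113.9939 (V=1.4627), down 54.1266 (V=36.7852). Price 2.1428; hedge Δ=-0.5900, bond B=50.5298.
  t=0,j=0: stock 59.0000 → up 82.0100 (V=2.1428), down 38.9400 (V=27.9069). Price 2.3541; hedge Δ=-0.5982, bond B=37.6474.
The time-0 hedge costs 2.3541, which is the no-arbitrage price.

(0,0): Delta=-0.5982 Bond=37.6474
(1,0): Delta=-1.0000 Bond=66.8469
(1,1): Delta=-0.5900 Bond=50.5298
(2,0): Delta=-1.0000 Bond=90.9118
(2,1): Delta=-1.0000 Bond=90.9118
(2,2): Delta=-0.5817 Bond=67.7695
V0=2.3541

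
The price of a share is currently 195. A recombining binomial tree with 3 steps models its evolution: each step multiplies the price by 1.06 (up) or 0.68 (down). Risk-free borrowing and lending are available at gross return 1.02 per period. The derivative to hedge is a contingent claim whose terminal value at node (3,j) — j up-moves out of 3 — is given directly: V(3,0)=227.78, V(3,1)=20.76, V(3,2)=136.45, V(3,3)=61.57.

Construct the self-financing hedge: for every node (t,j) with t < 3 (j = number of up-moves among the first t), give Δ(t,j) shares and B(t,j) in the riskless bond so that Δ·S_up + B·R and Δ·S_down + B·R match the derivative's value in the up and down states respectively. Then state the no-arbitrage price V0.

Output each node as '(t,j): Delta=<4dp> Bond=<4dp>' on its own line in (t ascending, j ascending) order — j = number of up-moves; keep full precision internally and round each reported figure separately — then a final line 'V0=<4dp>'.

Under the risk-neutral measure, an up-move has probability p* = (R−d)/(u−d) = 0.8947 and values discount at R = 1.02.
Payoff layer (t=3): V(3,0)=227.7800, V(3,1)=20.7600, V(3,2)=136.4500, V(3,3)=61.5700
(2,0): S=90.1680. Δ = (V_up−V_dn)/(S_up−S_dn) = (20.7600−227.7800)/(95.5781−61.3142) = -6.0419. V = [p*·20.7600 + (1−p*)·227.7800]/1.02 = 41.7172. B = V − Δ·S = 586.5067.
(2,1): S=140.5560. Δ = (V_up−V_dn)/(S_up−S_dn) = (136.4500−20.7600)/(148.9894−95.5781) = 2.1660. V = [p*·136.4500 + (1−p*)·20.7600]/1.02 = 121.8354. B = V − Δ·S = -182.6120.
(2,2): S=219.1020. Δ = (V_up−V_dn)/(S_up−S_dn) = (61.5700−136.4500)/(232.2481−148.9894) = -0.8994. V = [p*·61.5700 + (1−p*)·136.4500]/1.02 = 68.0903. B = V − Δ·S = 265.1429.
(1,0): S=132.6000. Δ = (V_up−V_dn)/(S_up−S_dn) = (121.8354−41.7172)/(140.5560−90.1680) = 1.5900. V = [p*·121.8354 + (1−p*)·41.7172]/1.02 = 111.1783. B = V − Δ·S = -99.6589.
(1,1): S=206.7000. Δ = (V_up−V_dn)/(S_up−S_dn) = (68.0903−121.8354)/(219.1020−140.5560) = -0.6842. V = [p*·68.0903 + (1−p*)·121.8354]/1.02 = 72.3016. B = V − Δ·S = 213.7361.
(0,0): S=195.0000. Δ = (V_up−V_dn)/(S_up−S_dn) = (72.3016−111.1783)/(206.7000−132.6000) = -0.5247. V = [p*·72.3016 + (1−p*)·111.1783]/1.02 = 74.8960. B = V − Δ·S = 177.2031.
Root portfolio cost Δ·195+B reproduces V0=74.8960.

(0,0): Delta=-0.5247 Bond=177.2031
(1,0): Delta=1.5900 Bond=-99.6589
(1,1): Delta=-0.6842 Bond=213.7361
(2,0): Delta=-6.0419 Bond=586.5067
(2,1): Delta=2.1660 Bond=-182.6120
(2,2): Delta=-0.8994 Bond=265.1429
V0=74.8960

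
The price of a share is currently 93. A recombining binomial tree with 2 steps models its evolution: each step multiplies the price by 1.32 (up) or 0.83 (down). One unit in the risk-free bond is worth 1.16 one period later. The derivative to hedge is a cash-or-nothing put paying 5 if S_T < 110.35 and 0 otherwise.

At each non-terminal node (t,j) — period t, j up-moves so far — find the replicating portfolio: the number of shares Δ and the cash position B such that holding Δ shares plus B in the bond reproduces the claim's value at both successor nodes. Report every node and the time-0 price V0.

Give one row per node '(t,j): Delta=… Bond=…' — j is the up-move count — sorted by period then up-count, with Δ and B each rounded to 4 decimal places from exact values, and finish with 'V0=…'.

(0,0): Delta=-0.0637 Bond=7.9547
(1,0): Delta=0.0000 Bond=4.3103
(1,1): Delta=-0.0831 Bond=11.6115
V0=2.0305

Since d<R<u, set p* = (R−d)/(u−d) = 0.6735; price each node as the discounted p*-expectation of its children.
Terminal values V(2,·): V(2,0)=5.0000, V(2,1)=5.0000, V(2,2)=0.0000
(1,0): S=77.1900. Δ = (V_up−V_dn)/(S_up−S_dn) = (5.0000−5.0000)/(101.8908−64.0677) = 0.0000. V = [p*·5.0000 + (1−p*)·5.0000]/1.16 = 4.3103. B = V − Δ·S = 4.3103.
(1,1): S=122.7600. Δ = (V_up−V_dn)/(S_up−S_dn) = (0.0000−5.0000)/(162.0432−101.8908) = -0.0831. V = [p*·0.0000 + (1−p*)·5.0000]/1.16 = 1.4075. B = V − Δ·S = 11.6115.
(0,0): S=93.0000. Δ = (V_up−V_dn)/(S_up−S_dn) = (1.4075−4.3103)/(122.7600−77.1900) = -0.0637. V = [p*·1.4075 + (1−p*)·4.3103]/1.16 = 2.0305. B = V − Δ·S = 7.9547.
Root portfolio cost Δ·93+B reproduces V0=2.0305.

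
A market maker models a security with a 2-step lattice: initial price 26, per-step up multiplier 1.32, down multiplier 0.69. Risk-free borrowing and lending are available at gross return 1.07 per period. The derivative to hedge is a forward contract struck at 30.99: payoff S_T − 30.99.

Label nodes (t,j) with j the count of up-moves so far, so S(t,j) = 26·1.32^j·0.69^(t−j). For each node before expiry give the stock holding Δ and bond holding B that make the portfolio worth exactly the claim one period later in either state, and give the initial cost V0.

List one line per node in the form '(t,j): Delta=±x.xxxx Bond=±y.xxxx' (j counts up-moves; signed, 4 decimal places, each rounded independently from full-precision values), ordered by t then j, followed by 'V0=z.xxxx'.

(0,0): Delta=1.0000 Bond=-27.0679
(1,0): Delta=1.0000 Bond=-28.9626
(1,1): Delta=1.0000 Bond=-28.9626
V0=-1.0679

Risk-neutral probability p* = (R−d)/(u−d) = (1.07−0.69)/(1.32−0.69) = 0.6032.
Terminal values V(2,·): V(2,0)=-18.6114, V(2,1)=-7.3092, V(2,2)=14.3124
(1,0): S=17.9400. Δ = (V_up−V_dn)/(S_up−S_dn) = (-7.3092−-18.6114)/(23.6808−12.3786) = 1.0000. V = [p*·-7.3092 + (1−p*)·-18.6114]/1.07 = -11.0226. B = V − Δ·S = -28.9626.
(1,1): S=34.3200. Δ = (V_up−V_dn)/(S_up−S_dn) = (14.3124−-7.3092)/(45.3024−23.6808) = 1.0000. V = [p*·14.3124 + (1−p*)·-7.3092]/1.07 = 5.3574. B = V − Δ·S = -28.9626.
(0,0): S=26.0000. Δ = (V_up−V_dn)/(S_up−S_dn) = (5.3574−-11.0226)/(34.3200−17.9400) = 1.0000. V = [p*·5.3574 + (1−p*)·-11.0226]/1.07 = -1.0679. B = V − Δ·S = -27.0679.
Self-financing check: at every node Δ·S+B equals the discounted successor values.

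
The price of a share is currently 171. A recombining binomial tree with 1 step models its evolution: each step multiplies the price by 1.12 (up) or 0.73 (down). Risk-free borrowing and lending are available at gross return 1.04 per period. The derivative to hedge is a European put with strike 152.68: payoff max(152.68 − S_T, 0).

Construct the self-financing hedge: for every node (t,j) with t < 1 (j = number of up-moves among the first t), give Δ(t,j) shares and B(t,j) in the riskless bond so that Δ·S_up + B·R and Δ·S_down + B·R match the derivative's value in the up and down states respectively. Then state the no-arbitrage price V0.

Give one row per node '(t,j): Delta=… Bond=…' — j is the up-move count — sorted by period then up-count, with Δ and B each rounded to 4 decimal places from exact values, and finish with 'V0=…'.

(0,0): Delta=-0.4176 Bond=76.9034
V0=5.4931

Risk-neutral probability p* = (R−d)/(u−d) = (1.04−0.73)/(1.12−0.73) = 0.7949.
Payoff layer (t=1): V(1,0)=27.8500, V(1,1)=0.0000
Node (0,0) S=171.0000: V=(p*·0.0000+(1−p*)·27.8500)/1.04=5.4931; Δ=(0.0000−27.8500)/(191.5200−124.8300)=-0.4176; B=V−Δ·S=76.9034
The time-0 hedge costs 5.4931, which is the no-arbitrage price.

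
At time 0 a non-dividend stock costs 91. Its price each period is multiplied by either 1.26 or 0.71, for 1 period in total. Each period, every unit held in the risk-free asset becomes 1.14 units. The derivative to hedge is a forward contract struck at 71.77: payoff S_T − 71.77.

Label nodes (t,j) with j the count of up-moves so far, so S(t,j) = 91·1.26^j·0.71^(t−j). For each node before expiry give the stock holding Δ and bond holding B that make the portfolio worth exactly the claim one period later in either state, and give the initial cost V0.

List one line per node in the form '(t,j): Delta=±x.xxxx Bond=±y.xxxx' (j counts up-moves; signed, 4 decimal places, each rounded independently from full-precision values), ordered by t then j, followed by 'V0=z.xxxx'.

No-arbitrage ⇒ martingale measure with p* = (R−d)/(u−d) = 0.7818.
At expiry t=1: V(1,0)=-7.1600, V(1,1)=42.8900
  t=0,j=0: stock 91.0000 → up 114.6600 (V=42.8900), down 64.6100 (V=-7.1600). Price 28.0439; hedge Δ=1.0000, bond B=-62.9561.
The time-0 hedge costs 28.0439, which is the no-arbitrage price.

(0,0): Delta=1.0000 Bond=-62.9561
V0=28.0439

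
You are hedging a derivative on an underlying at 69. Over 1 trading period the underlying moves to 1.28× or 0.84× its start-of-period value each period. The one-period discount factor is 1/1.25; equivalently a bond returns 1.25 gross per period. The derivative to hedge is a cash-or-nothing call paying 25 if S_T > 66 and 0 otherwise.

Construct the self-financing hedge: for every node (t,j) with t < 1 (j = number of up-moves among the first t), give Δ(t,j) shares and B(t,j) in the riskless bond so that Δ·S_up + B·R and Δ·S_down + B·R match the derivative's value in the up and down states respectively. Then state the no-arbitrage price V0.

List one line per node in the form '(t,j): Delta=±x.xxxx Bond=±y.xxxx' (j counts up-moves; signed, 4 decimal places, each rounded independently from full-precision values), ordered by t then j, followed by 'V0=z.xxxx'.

The replicating-portfolio and risk-neutral prices coincide; use p* = (1.25−0.84)/(1.28−0.84) = 0.9318 for the latter.
Payoff layer (t=1): V(1,0)=0.0000, V(1,1)=25.0000
  t=0,j=0: stock 69.0000 → up 88.3200 (V=25.0000), down 57.9600 (V=0.0000). Price 18.6364; hedge Δ=0.8235, bond B=-38.1818.
Root portfolio cost Δ·69+B reproduces V0=18.6364.

(0,0): Delta=0.8235 Bond=-38.1818
V0=18.6364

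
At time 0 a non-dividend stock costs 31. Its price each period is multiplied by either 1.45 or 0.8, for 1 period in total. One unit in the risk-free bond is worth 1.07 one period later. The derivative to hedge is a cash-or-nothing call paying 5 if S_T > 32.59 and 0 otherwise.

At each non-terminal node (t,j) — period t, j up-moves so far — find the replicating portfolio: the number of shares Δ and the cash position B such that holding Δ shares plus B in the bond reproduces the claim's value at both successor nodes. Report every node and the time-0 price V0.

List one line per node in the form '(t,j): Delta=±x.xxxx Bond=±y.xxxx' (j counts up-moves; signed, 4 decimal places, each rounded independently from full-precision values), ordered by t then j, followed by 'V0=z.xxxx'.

(0,0): Delta=0.2481 Bond=-5.7513
V0=1.9410

No-arbitrage ⇒ martingale measure with p* = (R−d)/(u−d) = 0.4154.
Terminal values V(1,·): V(1,0)=0.0000, V(1,1)=5.0000
  t=0,j=0: stock 31.0000 → up 44.9500 (V=5.0000), down 24.8000 (V=0.0000). Price 1.9410; hedge Δ=0.2481, bond B=-5.7513.
Self-financing check: at every node Δ·S+B equals the discounted successor values.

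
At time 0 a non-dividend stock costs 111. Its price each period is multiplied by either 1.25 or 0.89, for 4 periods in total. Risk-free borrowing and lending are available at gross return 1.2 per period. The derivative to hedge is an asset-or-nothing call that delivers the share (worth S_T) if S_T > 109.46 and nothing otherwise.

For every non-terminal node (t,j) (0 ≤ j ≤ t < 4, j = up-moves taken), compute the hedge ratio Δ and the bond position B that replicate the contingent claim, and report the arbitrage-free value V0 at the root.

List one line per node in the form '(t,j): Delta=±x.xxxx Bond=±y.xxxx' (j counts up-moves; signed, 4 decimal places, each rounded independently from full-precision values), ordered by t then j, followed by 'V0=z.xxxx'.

(0,0): Delta=1.0695 Bond=-8.1621
(1,0): Delta=1.4462 Bond=-47.0136
(1,1): Delta=1.0262 Bond=-3.7914
(2,0): Delta=3.1146 Bond=-203.0987
(2,1): Delta=1.2547 Bond=-32.7579
(2,2): Delta=1.0000 Bond=0.0000
(3,0): Delta=0.0000 Bond=0.0000
(3,1): Delta=3.4722 Bond=-283.0279
(3,2): Delta=1.0000 Bond=0.0000
(3,3): Delta=1.0000 Bond=0.0000
V0=110.5522

Risk-neutral probability p* = (R−d)/(u−d) = (1.2−0.89)/(1.25−0.89) = 0.8611.
Payoff layer (t=4): V(4,0)=0.0000, V(4,1)=0.0000, V(4,2)=137.3798, V(4,3)=192.9492, V(4,4)=270.9961
Node (3,0) S=78.2516: V=(p*·0.0000+(1−p*)·0.0000)/1.2=0.0000; Δ=(0.0000−0.0000)/(97.8144−69.6439)=0.0000; B=V−Δ·S=0.0000
Node (3,1) S=109.9039: V=(p*·137.3798+(1−p*)·0.0000)/1.2=98.5828; Δ=(137.3798−0.0000)/(137.3798−97.8144)=3.4722; B=V−Δ·S=-283.0279
Node (3,2) S=154.3594: V=(p*·192.9492+(1−p*)·137.3798)/1.2=154.3594; Δ=(192.9492−137.3798)/(192.9492−137.3798)=1.0000; B=V−Δ·S=0.0000
Node (3,3) S=216.7969: V=(p*·270.9961+(1−p*)·192.9492)/1.2=216.7969; Δ=(270.9961−192.9492)/(270.9961−192.9492)=1.0000; B=V−Δ·S=0.0000
Node (2,0) S=87.9231: V=(p*·98.5828+(1−p*)·0.0000)/1.2=70.7423; Δ=(98.5828−0.0000)/(109.9039−78.2516)=3.1146; B=V−Δ·S=-203.0987
Node (2,1) S=123.4875: V=(p*·154.3594+(1−p*)·98.5828)/1.2=122.1772; Δ=(154.3594−98.5828)/(154.3594−109.9039)=1.2547; B=V−Δ·S=-32.7579
Node (2,2) S=173.4375: V=(p*·216.7969+(1−p*)·154.3594)/1.2=173.4375; Δ=(216.7969−154.3594)/(216.7969−154.3594)=1.0000; B=V−Δ·S=0.0000
Node (1,0) S=98.7900: V=(p*·122.1772+(1−p*)·70.7423)/1.2=95.8612; Δ=(122.1772−70.7423)/(123.4875−87.9231)=1.4462; B=V−Δ·S=-47.0136
Node (1,1) S=138.7500: V=(p*·173.4375+(1−p*)·122.1772)/1.2=138.5983; Δ=(173.4375−122.1772)/(173.4375−123.4875)=1.0262; B=V−Δ·S=-3.7914
Node (0,0) S=111.0000: V=(p*·138.5983+(1−p*)·95.8612)/1.2=110.5522; Δ=(138.5983−95.8612)/(138.7500−98.7900)=1.0695; B=V−Δ·S=-8.1621
Each (Δ,B) replicates both successor values, so the strategy is self-financing and V0 is arbitrage-free.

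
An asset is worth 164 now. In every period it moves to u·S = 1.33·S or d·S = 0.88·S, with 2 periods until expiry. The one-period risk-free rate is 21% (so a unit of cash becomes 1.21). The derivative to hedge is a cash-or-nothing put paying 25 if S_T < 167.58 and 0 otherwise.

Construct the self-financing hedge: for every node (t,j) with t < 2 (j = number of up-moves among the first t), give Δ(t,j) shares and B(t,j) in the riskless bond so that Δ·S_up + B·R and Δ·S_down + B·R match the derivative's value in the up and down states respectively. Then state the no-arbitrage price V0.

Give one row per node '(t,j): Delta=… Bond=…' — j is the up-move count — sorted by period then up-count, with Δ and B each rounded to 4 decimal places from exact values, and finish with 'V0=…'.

No-arbitrage ⇒ martingale measure with p* = (R−d)/(u−d) = 0.7333.
At expiry t=2: V(2,0)=25.0000, V(2,1)=0.0000, V(2,2)=0.0000
  t=1,j=0: stock 144.3200 → up 191.9456 (V=0.0000), down 127.0016 (V=25.0000). Price 5.5096; hedge Δ=-0.3849, bond B=61.0652.
  t=1,j=1: stock 218.1200 → up 290.0996 (V=0.0000), down 191.9456 (V=0.0000). Price 0.0000; hedge Δ=0.0000, bond B=0.0000.
  t=0,j=0: stock 164.0000 → up 218.1200 (V=0.0000), down 144.3200 (V=5.5096). Price 1.2142; hedge Δ=-0.0747, bond B=13.4579.
The time-0 hedge costs 1.2142, which is the no-arbitrage price.

(0,0): Delta=-0.0747 Bond=13.4579
(1,0): Delta=-0.3849 Bond=61.0652
(1,1): Delta=0.0000 Bond=0.0000
V0=1.2142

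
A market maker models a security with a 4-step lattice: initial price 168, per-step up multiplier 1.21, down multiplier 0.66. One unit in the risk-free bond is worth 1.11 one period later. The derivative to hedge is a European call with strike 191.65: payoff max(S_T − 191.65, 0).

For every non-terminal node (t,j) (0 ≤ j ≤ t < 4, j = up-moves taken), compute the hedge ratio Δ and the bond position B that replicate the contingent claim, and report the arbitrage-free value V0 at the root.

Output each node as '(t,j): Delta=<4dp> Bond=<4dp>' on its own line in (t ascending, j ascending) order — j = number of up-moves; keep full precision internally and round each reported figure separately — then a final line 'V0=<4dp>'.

(0,0): Delta=0.7233 Bond=-70.5258
(1,0): Delta=0.0426 Bond=-2.8080
(1,1): Delta=0.8058 Bond=-95.0559
(2,0): Delta=0.0000 Bond=0.0000
(2,1): Delta=0.0478 Bond=-3.8096
(2,2): Delta=0.8977 Bond=-128.1127
(3,0): Delta=0.0000 Bond=0.0000
(3,1): Delta=0.0000 Bond=0.0000
(3,2): Delta=0.0535 Bond=-5.1683
(3,3): Delta=1.0000 Bond=-172.6577
V0=50.9866

Risk-neutral probability p* = (R−d)/(u−d) = (1.11−0.66)/(1.21−0.66) = 0.8182.
Terminal payoffs: V(4,0)=0.0000, V(4,1)=0.0000, V(4,2)=0.0000, V(4,3)=4.7807, V(4,4)=168.4729
(3,0): S=48.2993. Δ = (V_up−V_dn)/(S_up−S_dn) = (0.0000−0.0000)/(58.4422−31.8776) = 0.0000. V = [p*·0.0000 + (1−p*)·0.0000]/1.11 = 0.0000. B = V − Δ·S = 0.0000.
(3,1): S=88.5488. Δ = (V_up−V_dn)/(S_up−S_dn) = (0.0000−0.0000)/(107.1440−58.4422) = 0.0000. V = [p*·0.0000 + (1−p*)·0.0000]/1.11 = 0.0000. B = V − Δ·S = 0.0000.
(3,2): S=162.3394. Δ = (V_up−V_dn)/(S_up−S_dn) = (4.7807−0.0000)/(196.4307−107.1440) = 0.0535. V = [p*·4.7807 + (1−p*)·0.0000]/1.11 = 3.5238. B = V − Δ·S = -5.1683.
(3,3): S=297.6222. Δ = (V_up−V_dn)/(S_up−S_dn) = (168.4729−4.7807)/(360.1229−196.4307) = 1.0000. V = [p*·168.4729 + (1−p*)·4.7807]/1.11 = 124.9646. B = V − Δ·S = -172.6577.
(2,0): S=73.1808. Δ = (V_up−V_dn)/(S_up−S_dn) = (0.0000−0.0000)/(88.5488−48.2993) = 0.0000. V = [p*·0.0000 + (1−p*)·0.0000]/1.11 = 0.0000. B = V − Δ·S = 0.0000.
(2,1): S=134.1648. Δ = (V_up−V_dn)/(S_up−S_dn) = (3.5238−0.0000)/(162.3394−88.5488) = 0.0478. V = [p*·3.5238 + (1−p*)·0.0000]/1.11 = 2.5974. B = V − Δ·S = -3.8096.
(2,2): S=245.9688. Δ = (V_up−V_dn)/(S_up−S_dn) = (124.9646−3.5238)/(297.6222−162.3394) = 0.8977. V = [p*·124.9646 + (1−p*)·3.5238]/1.11 = 92.6887. B = V − Δ·S = -128.1127.
(1,0): S=110.8800. Δ = (V_up−V_dn)/(S_up−S_dn) = (2.5974−0.0000)/(134.1648−73.1808) = 0.0426. V = [p*·2.5974 + (1−p*)·0.0000]/1.11 = 1.9146. B = V − Δ·S = -2.8080.
(1,1): S=203.2800. Δ = (V_up−V_dn)/(S_up−S_dn) = (92.6887−2.5974)/(245.9688−134.1648) = 0.8058. V = [p*·92.6887 + (1−p*)·2.5974]/1.11 = 68.7464. B = V − Δ·S = -95.0559.
(0,0): S=168.0000. Δ = (V_up−V_dn)/(S_up−S_dn) = (68.7464−1.9146)/(203.2800−110.8800) = 0.7233. V = [p*·68.7464 + (1−p*)·1.9146]/1.11 = 50.9866. B = V − Δ·S = -70.5258.
Check: Δ(0,0)·S0 + B(0,0) = 50.9866 = V0.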